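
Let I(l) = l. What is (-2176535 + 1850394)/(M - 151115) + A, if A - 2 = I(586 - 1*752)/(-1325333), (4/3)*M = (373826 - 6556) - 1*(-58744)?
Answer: 28285500206/446360226403 ≈ 0.063369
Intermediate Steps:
M = 639021/2 (M = 3*((373826 - 6556) - 1*(-58744))/4 = 3*(367270 + 58744)/4 = (3/4)*426014 = 639021/2 ≈ 3.1951e+5)
A = 2650832/1325333 (A = 2 + (586 - 1*752)/(-1325333) = 2 + (586 - 752)*(-1/1325333) = 2 - 166*(-1/1325333) = 2 + 166/1325333 = 2650832/1325333 ≈ 2.0001)
(-2176535 + 1850394)/(M - 151115) + A = (-2176535 + 1850394)/(639021/2 - 151115) + 2650832/1325333 = -326141/336791/2 + 2650832/1325333 = -326141*2/336791 + 2650832/1325333 = -652282/336791 + 2650832/1325333 = 28285500206/446360226403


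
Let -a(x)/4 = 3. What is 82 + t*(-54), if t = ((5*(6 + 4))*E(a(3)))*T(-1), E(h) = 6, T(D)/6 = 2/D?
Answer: 194482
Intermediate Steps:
a(x) = -12 (a(x) = -4*3 = -12)
T(D) = 12/D (T(D) = 6*(2/D) = 12/D)
t = -3600 (t = ((5*(6 + 4))*6)*(12/(-1)) = ((5*10)*6)*(12*(-1)) = (50*6)*(-12) = 300*(-12) = -3600)
82 + t*(-54) = 82 - 3600*(-54) = 82 + 194400 = 194482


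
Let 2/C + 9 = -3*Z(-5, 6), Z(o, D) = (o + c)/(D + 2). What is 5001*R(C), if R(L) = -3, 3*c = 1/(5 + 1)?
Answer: -15003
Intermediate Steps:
c = 1/18 (c = 1/(3*(5 + 1)) = (1/3)/6 = (1/3)*(1/6) = 1/18 ≈ 0.055556)
Z(o, D) = (1/18 + o)/(2 + D) (Z(o, D) = (o + 1/18)/(D + 2) = (1/18 + o)/(2 + D))
C = -96/343 (C = 2/(-9 - 3*(1/18 - 5)/(2 + 6)) = 2/(-9 - 3*(-89)/(8*18)) = 2/(-9 - 3*(-89/144)) = 2/(-9 + 89/48) = 2/(-343/48) = 2*(-48/343) = -96/343 ≈ -0.27988)
5001*R(C) = 5001*(-3) = -15003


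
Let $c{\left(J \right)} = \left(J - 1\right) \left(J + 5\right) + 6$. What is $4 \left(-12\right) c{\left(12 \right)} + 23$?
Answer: $-9241$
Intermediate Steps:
$c{\left(J \right)} = 6 + \left(-1 + J\right) \left(5 + J\right)$ ($c{\left(J \right)} = \left(-1 + J\right) \left(5 + J\right) + 6 = 6 + \left(-1 + J\right) \left(5 + J\right)$)
$4 \left(-12\right) c{\left(12 \right)} + 23 = 4 \left(-12\right) \left(1 + 12^{2} + 4 \cdot 12\right) + 23 = - 48 \left(1 + 144 + 48\right) + 23 = \left(-48\right) 193 + 23 = -9264 + 23 = -9241$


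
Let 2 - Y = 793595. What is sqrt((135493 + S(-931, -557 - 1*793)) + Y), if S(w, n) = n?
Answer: 55*I*sqrt(218) ≈ 812.07*I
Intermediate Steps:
Y = -793593 (Y = 2 - 1*793595 = 2 - 793595 = -793593)
sqrt((135493 + S(-931, -557 - 1*793)) + Y) = sqrt((135493 + (-557 - 1*793)) - 793593) = sqrt((135493 + (-557 - 793)) - 793593) = sqrt((135493 - 1350) - 793593) = sqrt(134143 - 793593) = sqrt(-659450) = 55*I*sqrt(218)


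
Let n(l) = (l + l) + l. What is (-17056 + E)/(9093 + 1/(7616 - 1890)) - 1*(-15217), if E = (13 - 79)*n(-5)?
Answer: 792204225707/52066519 ≈ 15215.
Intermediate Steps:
n(l) = 3*l (n(l) = 2*l + l = 3*l)
E = 990 (E = (13 - 79)*(3*(-5)) = -66*(-15) = 990)
(-17056 + E)/(9093 + 1/(7616 - 1890)) - 1*(-15217) = (-17056 + 990)/(9093 + 1/(7616 - 1890)) - 1*(-15217) = -16066/(9093 + 1/5726) + 15217 = -16066/52066519/5726 + 15217 = -16066*5726/52066519 + 15217 = -91993916/52066519 + 15217 = 792204225707/52066519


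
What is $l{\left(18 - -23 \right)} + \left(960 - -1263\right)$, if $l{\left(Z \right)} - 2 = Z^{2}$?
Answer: $3906$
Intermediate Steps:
$l{\left(Z \right)} = 2 + Z^{2}$
$l{\left(18 - -23 \right)} + \left(960 - -1263\right) = \left(2 + \left(18 - -23\right)^{2}\right) + \left(960 - -1263\right) = \left(2 + \left(18 + 23\right)^{2}\right) + \left(960 + 1263\right) = \left(2 + 41^{2}\right) + 2223 = \left(2 + 1681\right) + 2223 = 1683 + 2223 = 3906$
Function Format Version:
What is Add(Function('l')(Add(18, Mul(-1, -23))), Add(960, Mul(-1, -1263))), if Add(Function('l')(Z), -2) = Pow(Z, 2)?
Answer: 3906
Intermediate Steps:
Function('l')(Z) = Add(2, Pow(Z, 2))
Add(Function('l')(Add(18, Mul(-1, -23))), Add(960, Mul(-1, -1263))) = Add(Add(2, Pow(Add(18, Mul(-1, -23)), 2)), Add(960, Mul(-1, -1263))) = Add(Add(2, Pow(Add(18, 23), 2)), Add(960, 1263)) = Add(Add(2, Pow(41, 2)), 2223) = Add(Add(2, 1681), 2223) = Add(1683, 2223) = 3906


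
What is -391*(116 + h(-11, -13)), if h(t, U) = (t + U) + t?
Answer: -31671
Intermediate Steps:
h(t, U) = U + 2*t (h(t, U) = (U + t) + t = U + 2*t)
-391*(116 + h(-11, -13)) = -391*(116 + (-13 + 2*(-11))) = -391*(116 + (-13 - 22)) = -391*(116 - 35) = -391*81 = -31671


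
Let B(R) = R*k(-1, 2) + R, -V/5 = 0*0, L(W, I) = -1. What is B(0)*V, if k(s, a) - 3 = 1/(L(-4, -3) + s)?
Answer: 0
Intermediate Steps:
V = 0 (V = -0*0 = -5*0 = 0)
k(s, a) = 3 + 1/(-1 + s)
B(R) = 7*R/2 (B(R) = R*((-2 + 3*(-1))/(-1 - 1)) + R = R*((-2 - 3)/(-2)) + R = R*(-1/2*(-5)) + R = R*(5/2) + R = 5*R/2 + R = 7*R/2)
B(0)*V = ((7/2)*0)*0 = 0*0 = 0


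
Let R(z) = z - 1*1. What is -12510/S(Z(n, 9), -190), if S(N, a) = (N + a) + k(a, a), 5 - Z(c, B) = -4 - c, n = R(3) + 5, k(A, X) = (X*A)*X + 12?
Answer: 6255/3429581 ≈ 0.0018238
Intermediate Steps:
k(A, X) = 12 + A*X² (k(A, X) = (A*X)*X + 12 = A*X² + 12 = 12 + A*X²)
R(z) = -1 + z (R(z) = z - 1 = -1 + z)
n = 7 (n = (-1 + 3) + 5 = 2 + 5 = 7)
Z(c, B) = 9 + c (Z(c, B) = 5 - (-4 - c) = 5 + (4 + c) = 9 + c)
S(N, a) = 12 + N + a + a³ (S(N, a) = (N + a) + (12 + a*a²) = (N + a) + (12 + a³) = 12 + N + a + a³)
-12510/S(Z(n, 9), -190) = -12510/(12 + (9 + 7) - 190 + (-190)³) = -12510/(12 + 16 - 190 - 6859000) = -12510/(-6859162) = -12510*(-1/6859162) = 6255/3429581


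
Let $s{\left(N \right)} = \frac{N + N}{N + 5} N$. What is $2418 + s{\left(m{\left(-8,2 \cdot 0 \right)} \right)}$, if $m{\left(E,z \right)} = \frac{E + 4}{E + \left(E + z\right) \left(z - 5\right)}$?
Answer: $\frac{377209}{156} \approx 2418.0$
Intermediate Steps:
$m{\left(E,z \right)} = \frac{4 + E}{E + \left(-5 + z\right) \left(E + z\right)}$ ($m{\left(E,z \right)} = \frac{4 + E}{E + \left(E + z\right) \left(-5 + z\right)} = \frac{4 + E}{E + \left(-5 + z\right) \left(E + z\right)}$)
$s{\left(N \right)} = \frac{2 N^{2}}{5 + N}$ ($s{\left(N \right)} = \frac{2 N}{5 + N} N = \frac{2 N^{2}}{5 + N}$)
$2418 + s{\left(m{\left(-8,2 \cdot 0 \right)} \right)} = 2418 + \frac{2 \left(\frac{4 - 8}{\left(2 \cdot 0\right)^{2} - 5 \cdot 2 \cdot 0 - -32 - 8 \cdot 2 \cdot 0}\right)^{2}}{5 + \frac{4 - 8}{\left(2 \cdot 0\right)^{2} - 5 \cdot 2 \cdot 0 - -32 - 8 \cdot 2 \cdot 0}} = 2418 + \frac{2 \left(\frac{1}{0^{2} - 0 + 32 - 0} \left(-4\right)\right)^{2}}{5 + \frac{1}{0^{2} - 0 + 32 - 0} \left(-4\right)} = 2418 + \frac{2 \left(\frac{1}{0 + 0 + 32 + 0} \left(-4\right)\right)^{2}}{5 + \frac{1}{0 + 0 + 32 + 0} \left(-4\right)} = 2418 + \frac{2 \left(\frac{1}{32} \left(-4\right)\right)^{2}}{5 + \frac{1}{32} \left(-4\right)} = 2418 + \frac{2 \left(- \frac{1}{8}\right)^{2}}{5 - \frac{1}{8}} = 2418 + 2 \cdot \frac{1}{64} \frac{1}{\frac{39}{8}} = 2418 + 2 \cdot \frac{1}{64} \cdot \frac{8}{39} = 2418 + \frac{1}{156} = \frac{377209}{156}$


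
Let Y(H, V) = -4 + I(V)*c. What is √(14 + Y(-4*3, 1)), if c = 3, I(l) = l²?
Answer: √13 ≈ 3.6056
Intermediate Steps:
Y(H, V) = -4 + 3*V² (Y(H, V) = -4 + V²*3 = -4 + 3*V²)
√(14 + Y(-4*3, 1)) = √(14 + (-4 + 3*1²)) = √(14 + (-4 + 3*1)) = √(14 + (-4 + 3)) = √(14 - 1) = √13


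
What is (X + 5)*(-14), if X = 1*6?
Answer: -154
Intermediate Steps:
X = 6
(X + 5)*(-14) = (6 + 5)*(-14) = 11*(-14) = -154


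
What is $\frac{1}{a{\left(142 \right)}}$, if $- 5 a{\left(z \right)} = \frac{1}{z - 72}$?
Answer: $-350$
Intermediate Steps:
$a{\left(z \right)} = - \frac{1}{5 \left(-72 + z\right)}$ ($a{\left(z \right)} = - \frac{1}{5 \left(z - 72\right)} = - \frac{1}{5 \left(-72 + z\right)}$)
$\frac{1}{a{\left(142 \right)}} = \frac{1}{\left(-1\right) \frac{1}{-360 + 5 \cdot 142}} = \frac{1}{\left(-1\right) \frac{1}{-360 + 710}} = \frac{1}{\left(-1\right) \frac{1}{350}} = \frac{1}{- \frac{1}{350}} = -350$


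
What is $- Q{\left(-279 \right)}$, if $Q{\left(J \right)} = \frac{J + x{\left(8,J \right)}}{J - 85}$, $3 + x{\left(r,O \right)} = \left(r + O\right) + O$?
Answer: $- \frac{16}{7} \approx -2.2857$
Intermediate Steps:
$x{\left(r,O \right)} = -3 + r + 2 O$ ($x{\left(r,O \right)} = -3 + \left(\left(r + O\right) + O\right) = -3 + \left(\left(O + r\right) + O\right) = -3 + \left(r + 2 O\right) = -3 + r + 2 O$)
$Q{\left(J \right)} = \frac{5 + 3 J}{-85 + J}$ ($Q{\left(J \right)} = \frac{J + \left(-3 + 8 + 2 J\right)}{J - 85} = \frac{J + \left(5 + 2 J\right)}{-85 + J} = \frac{5 + 3 J}{-85 + J}$)
$- Q{\left(-279 \right)} = - \frac{5 + 3 \left(-279\right)}{-85 - 279} = - \frac{5 - 837}{-364} = - \frac{\left(-1\right) \left(-832\right)}{364} = \left(-1\right) \frac{16}{7} = - \frac{16}{7}$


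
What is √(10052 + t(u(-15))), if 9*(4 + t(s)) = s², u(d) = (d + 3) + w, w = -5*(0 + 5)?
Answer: √91801/3 ≈ 101.00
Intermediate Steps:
w = -25 (w = -5*5 = -25)
u(d) = -22 + d (u(d) = (d + 3) - 25 = (3 + d) - 25 = -22 + d)
t(s) = -4 + s²/9
√(10052 + t(u(-15))) = √(10052 + (-4 + (-22 - 15)²/9)) = √(10052 + (-4 + (⅑)*(-37)²)) = √(10052 + (-4 + (⅑)*1369)) = √(10052 + (-4 + 1369/9)) = √(10052 + 1333/9) = √(91801/9) = √91801/3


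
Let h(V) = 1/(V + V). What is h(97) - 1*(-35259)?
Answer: 6840247/194 ≈ 35259.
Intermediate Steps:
h(V) = 1/(2*V)
h(97) - 1*(-35259) = (1/2)/97 - 1*(-35259) = (1/2)*(1/97) + 35259 = 1/194 + 35259 = 6840247/194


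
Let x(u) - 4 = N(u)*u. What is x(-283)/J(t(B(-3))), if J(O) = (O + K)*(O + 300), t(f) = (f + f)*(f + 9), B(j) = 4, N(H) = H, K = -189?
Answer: -793/340 ≈ -2.3324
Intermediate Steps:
t(f) = 2*f*(9 + f) (t(f) = (2*f)*(9 + f) = 2*f*(9 + f))
x(u) = 4 + u² (x(u) = 4 + u*u = 4 + u²)
J(O) = (-189 + O)*(300 + O) (J(O) = (O - 189)*(O + 300) = (-189 + O)*(300 + O))
x(-283)/J(t(B(-3))) = (4 + (-283)²)/(-56700 + (2*4*(9 + 4))² + 111*(2*4*(9 + 4))) = (4 + 80089)/(-56700 + (2*4*13)² + 111*(2*4*13)) = 80093/(-56700 + 104² + 111*104) = 80093/(-56700 + 10816 + 11544) = 80093/(-34340) = 80093*(-1/34340) = -793/340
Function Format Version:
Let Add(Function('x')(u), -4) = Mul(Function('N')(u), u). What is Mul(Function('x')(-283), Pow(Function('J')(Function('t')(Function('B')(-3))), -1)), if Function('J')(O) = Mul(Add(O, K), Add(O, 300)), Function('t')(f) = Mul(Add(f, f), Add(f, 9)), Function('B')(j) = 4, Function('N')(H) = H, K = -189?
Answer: Rational(-793, 340) ≈ -2.3324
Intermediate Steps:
Function('t')(f) = Mul(2, f, Add(9, f)) (Function('t')(f) = Mul(Mul(2, f), Add(9, f)) = Mul(2, f, Add(9, f)))
Function('x')(u) = Add(4, Pow(u, 2)) (Function('x')(u) = Add(4, Mul(u, u)) = Add(4, Pow(u, 2)))
Function('J')(O) = Mul(Add(-189, O), Add(300, O)) (Function('J')(O) = Mul(Add(O, -189), Add(O, 300)) = Mul(Add(-189, O), Add(300, O)))
Mul(Function('x')(-283), Pow(Function('J')(Function('t')(Function('B')(-3))), -1)) = Mul(Add(4, Pow(-283, 2)), Pow(Add(-56700, Pow(Mul(2, 4, Add(9, 4)), 2), Mul(111, Mul(2, 4, Add(9, 4)))), -1)) = Mul(Add(4, 80089), Pow(Add(-56700, Pow(Mul(2, 4, 13), 2), Mul(111, Mul(2, 4, 13))), -1)) = Mul(80093, Pow(Add(-56700, Pow(104, 2), Mul(111, 104)), -1)) = Mul(80093, Pow(Add(-56700, 10816, 11544), -1)) = Mul(80093, Pow(-34340, -1)) = Mul(80093, Rational(-1, 34340)) = Rational(-793, 340)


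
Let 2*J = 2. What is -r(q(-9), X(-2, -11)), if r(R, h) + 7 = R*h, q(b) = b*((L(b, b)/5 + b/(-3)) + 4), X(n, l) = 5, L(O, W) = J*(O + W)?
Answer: 160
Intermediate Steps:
J = 1 (J = (½)*2 = 1)
L(O, W) = O + W (L(O, W) = 1*(O + W) = O + W)
q(b) = b*(4 + b/15) (q(b) = b*(((b + b)/5 + b/(-3)) + 4) = b*(((2*b)*(⅕) + b*(-⅓)) + 4) = b*((2*b/5 - b/3) + 4) = b*(b/15 + 4) = b*(4 + b/15))
r(R, h) = -7 + R*h
-r(q(-9), X(-2, -11)) = -(-7 + ((1/15)*(-9)*(60 - 9))*5) = -(-7 + ((1/15)*(-9)*51)*5) = -(-7 - 153/5*5) = -(-7 - 153) = -1*(-160) = 160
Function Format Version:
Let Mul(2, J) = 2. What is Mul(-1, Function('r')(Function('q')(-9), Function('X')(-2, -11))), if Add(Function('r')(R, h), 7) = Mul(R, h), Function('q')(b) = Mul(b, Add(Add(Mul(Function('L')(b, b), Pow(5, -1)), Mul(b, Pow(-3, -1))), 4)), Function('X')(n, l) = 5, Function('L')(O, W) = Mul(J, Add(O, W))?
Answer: 160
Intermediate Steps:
J = 1 (J = Mul(Rational(1, 2), 2) = 1)
Function('L')(O, W) = Add(O, W) (Function('L')(O, W) = Mul(1, Add(O, W)) = Add(O, W))
Function('q')(b) = Mul(b, Add(4, Mul(Rational(1, 15), b))) (Function('q')(b) = Mul(b, Add(Add(Mul(Add(b, b), Pow(5, -1)), Mul(b, Pow(-3, -1))), 4)) = Mul(b, Add(Add(Mul(Mul(2, b), Rational(1, 5)), Mul(b, Rational(-1, 3))), 4)) = Mul(b, Add(Add(Mul(Rational(2, 5), b), Mul(Rational(-1, 3), b)), 4)) = Mul(b, Add(Mul(Rational(1, 15), b), 4)) = Mul(b, Add(4, Mul(Rational(1, 15), b))))
Function('r')(R, h) = Add(-7, Mul(R, h))
Mul(-1, Function('r')(Function('q')(-9), Function('X')(-2, -11))) = Mul(-1, Add(-7, Mul(Mul(Rational(1, 15), -9, Add(60, -9)), 5))) = Mul(-1, Add(-7, Mul(Mul(Rational(1, 15), -9, 51), 5))) = Mul(-1, Add(-7, Mul(Rational(-153, 5), 5))) = Mul(-1, Add(-7, -153)) = Mul(-1, -160) = 160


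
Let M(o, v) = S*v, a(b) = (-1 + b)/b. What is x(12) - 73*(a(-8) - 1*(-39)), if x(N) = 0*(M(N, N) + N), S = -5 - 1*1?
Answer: -23433/8 ≈ -2929.1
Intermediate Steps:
S = -6 (S = -5 - 1 = -6)
a(b) = (-1 + b)/b
M(o, v) = -6*v
x(N) = 0 (x(N) = 0*(-6*N + N) = 0*(-5*N) = 0)
x(12) - 73*(a(-8) - 1*(-39)) = 0 - 73*((-1 - 8)/(-8) - 1*(-39)) = 0 - 73*(-⅛*(-9) + 39) = 0 - 73*(9/8 + 39) = 0 - 73*321/8 = 0 - 23433/8 = -23433/8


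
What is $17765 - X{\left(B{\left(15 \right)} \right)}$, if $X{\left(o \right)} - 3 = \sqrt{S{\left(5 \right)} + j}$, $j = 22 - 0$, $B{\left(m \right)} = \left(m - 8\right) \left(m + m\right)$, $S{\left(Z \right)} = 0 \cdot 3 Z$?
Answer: $17762 - \sqrt{22} \approx 17757.0$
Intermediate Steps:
$S{\left(Z \right)} = 0$ ($S{\left(Z \right)} = 0 Z = 0$)
$B{\left(m \right)} = 2 m \left(-8 + m\right)$ ($B{\left(m \right)} = \left(-8 + m\right) 2 m = 2 m \left(-8 + m\right)$)
$j = 22$ ($j = 22 + 0 = 22$)
$X{\left(o \right)} = 3 + \sqrt{22}$ ($X{\left(o \right)} = 3 + \sqrt{0 + 22} = 3 + \sqrt{22}$)
$17765 - X{\left(B{\left(15 \right)} \right)} = 17765 - \left(3 + \sqrt{22}\right) = 17762 - \sqrt{22}$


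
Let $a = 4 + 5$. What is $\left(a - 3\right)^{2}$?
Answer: $36$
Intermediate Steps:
$a = 9$
$\left(a - 3\right)^{2} = \left(9 - 3\right)^{2} = 6^{2} = 36$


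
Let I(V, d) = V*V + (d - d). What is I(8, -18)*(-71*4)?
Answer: -18176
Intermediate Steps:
I(V, d) = V**2 (I(V, d) = V**2 + 0 = V**2)
I(8, -18)*(-71*4) = 8**2*(-71*4) = 64*(-284) = -18176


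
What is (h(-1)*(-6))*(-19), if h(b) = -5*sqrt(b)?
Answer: -570*I ≈ -570.0*I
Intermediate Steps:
(h(-1)*(-6))*(-19) = (-5*I*(-6))*(-19) = (30*I)*(-19) = -570*I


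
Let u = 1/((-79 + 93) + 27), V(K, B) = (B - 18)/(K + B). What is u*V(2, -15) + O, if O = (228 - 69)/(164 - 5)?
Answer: 566/533 ≈ 1.0619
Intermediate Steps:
V(K, B) = (-18 + B)/(B + K)
O = 1 (O = 159/159 = 159*(1/159) = 1)
u = 1/41 (u = 1/(14 + 27) = 1/41 ≈ 0.024390)
u*V(2, -15) + O = ((-18 - 15)/(-15 + 2))/41 + 1 = (-33/(-13))/41 + 1 = (-1/13*(-33))/41 + 1 = (1/41)*(33/13) + 1 = 33/533 + 1 = 566/533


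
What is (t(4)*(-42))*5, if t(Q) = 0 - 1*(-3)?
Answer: -630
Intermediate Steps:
t(Q) = 3 (t(Q) = 0 + 3 = 3)
(t(4)*(-42))*5 = (3*(-42))*5 = -126*5 = -630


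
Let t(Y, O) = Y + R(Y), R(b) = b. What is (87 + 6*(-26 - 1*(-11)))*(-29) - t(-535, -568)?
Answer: 1157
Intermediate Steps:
t(Y, O) = 2*Y (t(Y, O) = Y + Y = 2*Y)
(87 + 6*(-26 - 1*(-11)))*(-29) - t(-535, -568) = (87 + 6*(-26 - 1*(-11)))*(-29) - 2*(-535) = (87 + 6*(-26 + 11))*(-29) - 1*(-1070) = (87 + 6*(-15))*(-29) + 1070 = (87 - 90)*(-29) + 1070 = -3*(-29) + 1070 = 87 + 1070 = 1157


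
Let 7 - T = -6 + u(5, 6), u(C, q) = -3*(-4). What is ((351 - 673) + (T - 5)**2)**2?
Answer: 93636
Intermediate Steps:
u(C, q) = 12
T = 1 (T = 7 - (-6 + 12) = 7 - 1*6 = 7 - 6 = 1)
((351 - 673) + (T - 5)**2)**2 = ((351 - 673) + (1 - 5)**2)**2 = (-322 + (-4)**2)**2 = (-322 + 16)**2 = (-306)**2 = 93636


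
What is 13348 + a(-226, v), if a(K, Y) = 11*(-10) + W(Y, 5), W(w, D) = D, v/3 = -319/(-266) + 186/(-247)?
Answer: 13243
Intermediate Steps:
v = 4629/3458 (v = 3*(-319/(-266) + 186/(-247)) = 3*(-319*(-1/266) + 186*(-1/247)) = 3*(319/266 - 186/247) = 3*(1543/3458) = 4629/3458 ≈ 1.3386)
a(K, Y) = -105 (a(K, Y) = 11*(-10) + 5 = -110 + 5 = -105)
13348 + a(-226, v) = 13348 - 105 = 13243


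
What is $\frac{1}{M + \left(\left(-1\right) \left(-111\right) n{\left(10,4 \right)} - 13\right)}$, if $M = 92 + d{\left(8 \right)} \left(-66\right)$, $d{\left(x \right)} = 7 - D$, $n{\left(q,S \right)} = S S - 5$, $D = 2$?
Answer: $\frac{1}{970} \approx 0.0010309$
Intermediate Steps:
$n{\left(q,S \right)} = -5 + S^{2}$ ($n{\left(q,S \right)} = S^{2} - 5 = -5 + S^{2}$)
$d{\left(x \right)} = 5$ ($d{\left(x \right)} = 7 - 2 = 5$)
$M = -238$ ($M = 92 + 5 \left(-66\right) = 92 - 330 = -238$)
$\frac{1}{M + \left(\left(-1\right) \left(-111\right) n{\left(10,4 \right)} - 13\right)} = \frac{1}{-238 - \left(13 - \left(-1\right) \left(-111\right) \left(-5 + 4^{2}\right)\right)} = \frac{1}{-238 - \left(13 - 111 \left(-5 + 16\right)\right)} = \frac{1}{-238 + \left(111 \cdot 11 - 13\right)} = \frac{1}{-238 + \left(1221 - 13\right)} = \frac{1}{-238 + 1208} = \frac{1}{970}$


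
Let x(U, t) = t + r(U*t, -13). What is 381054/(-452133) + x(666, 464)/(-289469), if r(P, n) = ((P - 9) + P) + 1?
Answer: -129983129786/43626162459 ≈ -2.9795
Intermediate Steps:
r(P, n) = -8 + 2*P (r(P, n) = ((-9 + P) + P) + 1 = (-9 + 2*P) + 1 = -8 + 2*P)
x(U, t) = -8 + t + 2*U*t (x(U, t) = t + (-8 + 2*(U*t)) = t + (-8 + 2*U*t) = -8 + t + 2*U*t)
381054/(-452133) + x(666, 464)/(-289469) = 381054/(-452133) + (-8 + 464 + 2*666*464)/(-289469) = 381054*(-1/452133) + (-8 + 464 + 618048)*(-1/289469) = -127018/150711 + 618504*(-1/289469) = -127018/150711 - 618504/289469 = -129983129786/43626162459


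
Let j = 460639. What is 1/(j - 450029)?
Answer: 1/10610 ≈ 9.4251e-5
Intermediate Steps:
1/(j - 450029) = 1/(460639 - 450029) = 1/10610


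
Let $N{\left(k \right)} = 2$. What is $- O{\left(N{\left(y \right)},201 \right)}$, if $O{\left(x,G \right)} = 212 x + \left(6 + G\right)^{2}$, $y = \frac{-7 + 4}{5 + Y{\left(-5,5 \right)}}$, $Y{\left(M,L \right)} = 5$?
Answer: $-43273$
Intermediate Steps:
$y = - \frac{3}{10}$ ($y = \frac{-7 + 4}{5 + 5} = - \frac{3}{10} \approx -0.3$)
$O{\left(x,G \right)} = \left(6 + G\right)^{2} + 212 x$
$- O{\left(N{\left(y \right)},201 \right)} = - (\left(6 + 201\right)^{2} + 212 \cdot 2) = - (207^{2} + 424) = - (42849 + 424) = \left(-1\right) 43273 = -43273$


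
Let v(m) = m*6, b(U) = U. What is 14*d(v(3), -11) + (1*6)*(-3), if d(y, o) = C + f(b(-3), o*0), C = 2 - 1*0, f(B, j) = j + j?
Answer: 10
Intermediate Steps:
f(B, j) = 2*j
C = 2 (C = 2 + 0 = 2)
v(m) = 6*m
d(y, o) = 2 (d(y, o) = 2 + 2*(o*0) = 2 + 2*0 = 2 + 0 = 2)
14*d(v(3), -11) + (1*6)*(-3) = 14*2 + (1*6)*(-3) = 28 + 6*(-3) = 28 - 18 = 10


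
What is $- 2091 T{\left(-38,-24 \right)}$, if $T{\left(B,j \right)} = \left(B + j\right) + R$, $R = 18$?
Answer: $92004$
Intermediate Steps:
$T{\left(B,j \right)} = 18 + B + j$ ($T{\left(B,j \right)} = \left(B + j\right) + 18 = 18 + B + j$)
$- 2091 T{\left(-38,-24 \right)} = - 2091 \left(18 - 38 - 24\right) = \left(-2091\right) \left(-44\right) = 92004$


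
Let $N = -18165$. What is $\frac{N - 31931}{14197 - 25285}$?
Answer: $\frac{3131}{693} \approx 4.518$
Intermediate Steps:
$\frac{N - 31931}{14197 - 25285} = \frac{-18165 - 31931}{14197 - 25285} = - \frac{50096}{-11088} = \left(-50096\right) \left(- \frac{1}{11088}\right) = \frac{3131}{693}$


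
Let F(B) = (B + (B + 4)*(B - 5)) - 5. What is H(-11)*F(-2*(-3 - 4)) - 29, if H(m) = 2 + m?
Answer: -1568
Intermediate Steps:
F(B) = -5 + B + (-5 + B)*(4 + B) (F(B) = (B + (4 + B)*(-5 + B)) - 5 = (B + (-5 + B)*(4 + B)) - 5 = -5 + B + (-5 + B)*(4 + B))
H(-11)*F(-2*(-3 - 4)) - 29 = (2 - 11)*(-25 + (-2*(-3 - 4))**2) - 29 = -9*(-25 + (-2*(-7))**2) - 29 = -9*(-25 + 14**2) - 29 = -9*(-25 + 196) - 29 = -9*171 - 29 = -1539 - 29 = -1568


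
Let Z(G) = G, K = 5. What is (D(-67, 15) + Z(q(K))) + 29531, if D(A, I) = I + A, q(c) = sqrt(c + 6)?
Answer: 29479 + sqrt(11) ≈ 29482.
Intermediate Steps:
q(c) = sqrt(6 + c)
D(A, I) = A + I
(D(-67, 15) + Z(q(K))) + 29531 = ((-67 + 15) + sqrt(6 + 5)) + 29531 = (-52 + sqrt(11)) + 29531 = 29479 + sqrt(11)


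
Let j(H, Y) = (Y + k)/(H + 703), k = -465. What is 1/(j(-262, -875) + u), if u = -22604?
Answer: -441/9969704 ≈ -4.4234e-5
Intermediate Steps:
j(H, Y) = (-465 + Y)/(703 + H) (j(H, Y) = (Y - 465)/(H + 703) = (-465 + Y)/(703 + H))
1/(j(-262, -875) + u) = 1/((-465 - 875)/(703 - 262) - 22604) = 1/(-1340/441 - 22604) = 1/(-9969704/441) = -441/9969704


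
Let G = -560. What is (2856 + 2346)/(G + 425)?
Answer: -578/15 ≈ -38.533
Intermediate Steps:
(2856 + 2346)/(G + 425) = (2856 + 2346)/(-560 + 425) = 5202/(-135) = 5202*(-1/135) = -578/15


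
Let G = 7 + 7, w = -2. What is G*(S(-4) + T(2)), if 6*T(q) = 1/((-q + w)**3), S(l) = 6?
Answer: 16121/192 ≈ 83.964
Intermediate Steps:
G = 14
T(q) = 1/(6*(-2 - q)**3) (T(q) = 1/(6*((-q - 2)**3)) = 1/(6*((-2 - q)**3)) = 1/(6*(-2 - q)**3))
G*(S(-4) + T(2)) = 14*(6 - 1/(6*(2 + 2)**3)) = 14*(6 - 1/6/4**3) = 14*(6 - 1/6*1/64) = 14*(6 - 1/384) = 14*(2303/384) = 16121/192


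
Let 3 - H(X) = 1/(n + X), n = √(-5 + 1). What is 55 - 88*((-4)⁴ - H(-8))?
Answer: -377377/17 + 44*I/17 ≈ -22199.0 + 2.5882*I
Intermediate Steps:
n = 2*I (n = √(-4) = 2*I ≈ 2.0*I)
H(X) = 3 - 1/(X + 2*I) (H(X) = 3 - 1/(2*I + X) = 3 - 1/(X + 2*I))
55 - 88*((-4)⁴ - H(-8)) = 55 - 88*((-4)⁴ - (-1 + 3*(-8) + 6*I)/(-8 + 2*I)) = 55 - 88*(256 - (-8 - 2*I)/68*(-1 - 24 + 6*I)) = 55 - 88*(256 - (-8 - 2*I)/68*(-25 + 6*I)) = 55 - 88*(256 - (-25 + 6*I)*(-8 - 2*I)/68) = 55 + (-22528 + 22*(-25 + 6*I)*(-8 - 2*I)/17) = -22473 + 22*(-25 + 6*I)*(-8 - 2*I)/17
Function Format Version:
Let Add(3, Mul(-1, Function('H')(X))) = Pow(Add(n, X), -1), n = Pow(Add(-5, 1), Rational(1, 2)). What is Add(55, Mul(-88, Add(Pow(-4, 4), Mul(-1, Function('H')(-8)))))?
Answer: Add(Rational(-377377, 17), Mul(Rational(44, 17), I)) ≈ Add(-22199., Mul(2.5882, I))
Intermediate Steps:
n = Mul(2, I) (n = Pow(-4, Rational(1, 2)) = Mul(2, I) ≈ Mul(2.0000, I))
Function('H')(X) = Add(3, Mul(-1, Pow(Add(X, Mul(2, I)), -1))) (Function('H')(X) = Add(3, Mul(-1, Pow(Add(Mul(2, I), X), -1))) = Add(3, Mul(-1, Pow(Add(X, Mul(2, I)), -1))))
Add(55, Mul(-88, Add(Pow(-4, 4), Mul(-1, Function('H')(-8))))) = Add(55, Mul(-88, Add(Pow(-4, 4), Mul(-1, Mul(Pow(Add(-8, Mul(2, I)), -1), Add(-1, Mul(3, -8), Mul(6, I))))))) = Add(55, Mul(-88, Add(256, Mul(-1, Mul(Mul(Rational(1, 68), Add(-8, Mul(-2, I))), Add(-1, -24, Mul(6, I))))))) = Add(55, Mul(-88, Add(256, Mul(-1, Mul(Mul(Rational(1, 68), Add(-8, Mul(-2, I))), Add(-25, Mul(6, I))))))) = Add(55, Mul(-88, Add(256, Mul(-1, Mul(Rational(1, 68), Add(-25, Mul(6, I)), Add(-8, Mul(-2, I))))))) = Add(55, Mul(-88, Add(256, Mul(Rational(-1, 68), Add(-25, Mul(6, I)), Add(-8, Mul(-2, I)))))) = Add(55, Add(-22528, Mul(Rational(22, 17), Add(-25, Mul(6, I)), Add(-8, Mul(-2, I))))) = Add(-22473, Mul(Rational(22, 17), Add(-25, Mul(6, I)), Add(-8, Mul(-2, I))))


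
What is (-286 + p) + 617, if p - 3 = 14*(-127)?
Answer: -1444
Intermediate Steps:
p = -1775 (p = 3 + 14*(-127) = 3 - 1778 = -1775)
(-286 + p) + 617 = (-286 - 1775) + 617 = -2061 + 617 = -1444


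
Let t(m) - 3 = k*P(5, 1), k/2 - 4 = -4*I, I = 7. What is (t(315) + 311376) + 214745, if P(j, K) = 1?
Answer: 526076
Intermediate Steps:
k = -48 (k = 8 + 2*(-4*7) = 8 + 2*(-28) = 8 - 56 = -48)
t(m) = -45 (t(m) = 3 - 48*1 = 3 - 48 = -45)
(t(315) + 311376) + 214745 = (-45 + 311376) + 214745 = 311331 + 214745 = 526076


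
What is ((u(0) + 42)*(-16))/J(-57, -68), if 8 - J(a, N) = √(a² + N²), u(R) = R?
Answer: 1792/2603 + 224*√7873/2603 ≈ 8.3241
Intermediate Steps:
J(a, N) = 8 - √(N² + a²) (J(a, N) = 8 - √(a² + N²) = 8 - √(N² + a²))
((u(0) + 42)*(-16))/J(-57, -68) = ((0 + 42)*(-16))/(8 - √((-68)² + (-57)²)) = (42*(-16))/(8 - √(4624 + 3249)) = -672/(8 - √7873)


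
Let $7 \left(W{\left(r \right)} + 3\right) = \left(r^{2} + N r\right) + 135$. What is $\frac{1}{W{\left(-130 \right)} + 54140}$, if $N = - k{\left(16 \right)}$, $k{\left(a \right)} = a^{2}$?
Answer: $\frac{7}{429274} \approx 1.6307 \cdot 10^{-5}$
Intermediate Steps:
$N = -256$ ($N = - 16^{2} = \left(-1\right) 256 = -256$)
$W{\left(r \right)} = \frac{114}{7} - \frac{256 r}{7} + \frac{r^{2}}{7}$ ($W{\left(r \right)} = -3 + \frac{\left(r^{2} - 256 r\right) + 135}{7} = -3 + \frac{135 + r^{2} - 256 r}{7} = -3 + \left(\frac{135}{7} - \frac{256 r}{7} + \frac{r^{2}}{7}\right) = \frac{114}{7} - \frac{256 r}{7} + \frac{r^{2}}{7}$)
$\frac{1}{W{\left(-130 \right)} + 54140} = \frac{1}{\left(\frac{114}{7} - - \frac{33280}{7} + \frac{\left(-130\right)^{2}}{7}\right) + 54140} = \frac{1}{\left(\frac{114}{7} + \frac{33280}{7} + \frac{1}{7} \cdot 16900\right) + 54140} = \frac{1}{\left(\frac{114}{7} + \frac{33280}{7} + \frac{16900}{7}\right) + 54140} = \frac{1}{\frac{50294}{7} + 54140} = \frac{1}{\frac{429274}{7}} = \frac{7}{429274}$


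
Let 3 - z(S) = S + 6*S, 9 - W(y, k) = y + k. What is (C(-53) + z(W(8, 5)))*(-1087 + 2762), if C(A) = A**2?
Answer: 4757000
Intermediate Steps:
W(y, k) = 9 - k - y (W(y, k) = 9 - (y + k) = 9 - (k + y) = 9 + (-k - y) = 9 - k - y)
z(S) = 3 - 7*S (z(S) = 3 - (S + 6*S) = 3 - 7*S)
(C(-53) + z(W(8, 5)))*(-1087 + 2762) = ((-53)**2 + (3 - 7*(9 - 1*5 - 1*8)))*(-1087 + 2762) = (2809 + (3 - 7*(9 - 5 - 8)))*1675 = (2809 + (3 - 7*(-4)))*1675 = (2809 + (3 + 28))*1675 = (2809 + 31)*1675 = 2840*1675 = 4757000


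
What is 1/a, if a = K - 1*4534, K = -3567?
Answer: -1/8101 ≈ -0.00012344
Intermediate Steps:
a = -8101 (a = -3567 - 1*4534 = -3567 - 4534 = -8101)
1/a = 1/(-8101) = -1/8101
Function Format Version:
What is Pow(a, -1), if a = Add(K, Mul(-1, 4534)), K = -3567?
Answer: Rational(-1, 8101) ≈ -0.00012344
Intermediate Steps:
a = -8101 (a = Add(-3567, Mul(-1, 4534)) = Add(-3567, -4534) = -8101)
Pow(a, -1) = Pow(-8101, -1) = Rational(-1, 8101)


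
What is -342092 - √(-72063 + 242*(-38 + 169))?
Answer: -342092 - I*√40361 ≈ -3.4209e+5 - 200.9*I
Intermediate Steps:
-342092 - √(-72063 + 242*(-38 + 169)) = -342092 - √(-72063 + 242*131) = -342092 - √(-72063 + 31702) = -342092 - √(-40361) = -342092 - I*√40361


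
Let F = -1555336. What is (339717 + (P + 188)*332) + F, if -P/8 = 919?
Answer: -3594067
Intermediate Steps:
P = -7352 (P = -8*919 = -7352)
(339717 + (P + 188)*332) + F = (339717 + (-7352 + 188)*332) - 1555336 = (339717 - 7164*332) - 1555336 = (339717 - 2378448) - 1555336 = -2038731 - 1555336 = -3594067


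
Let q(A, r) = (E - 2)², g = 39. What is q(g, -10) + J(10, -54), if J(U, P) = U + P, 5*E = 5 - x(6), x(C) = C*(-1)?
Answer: -1099/25 ≈ -43.960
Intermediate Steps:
x(C) = -C
E = 11/5 (E = (5 - (-1)*6)/5 = (5 - 1*(-6))/5 = (5 + 6)/5 = (⅕)*11 = 11/5 ≈ 2.2000)
J(U, P) = P + U
q(A, r) = 1/25 (q(A, r) = (11/5 - 2)² = (⅕)² = 1/25)
q(g, -10) + J(10, -54) = 1/25 + (-54 + 10) = 1/25 - 44 = -1099/25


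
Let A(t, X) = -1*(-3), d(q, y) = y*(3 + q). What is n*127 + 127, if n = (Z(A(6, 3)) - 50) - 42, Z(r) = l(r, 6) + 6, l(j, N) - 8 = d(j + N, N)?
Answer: -635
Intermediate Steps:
A(t, X) = 3
l(j, N) = 8 + N*(3 + N + j) (l(j, N) = 8 + N*(3 + (j + N)) = 8 + N*(3 + (N + j)) = 8 + N*(3 + N + j))
Z(r) = 68 + 6*r (Z(r) = (8 + 6*(3 + 6 + r)) + 6 = (8 + 6*(9 + r)) + 6 = (8 + (54 + 6*r)) + 6 = (62 + 6*r) + 6 = 68 + 6*r)
n = -6 (n = ((68 + 6*3) - 50) - 42 = ((68 + 18) - 50) - 42 = (86 - 50) - 42 = 36 - 42 = -6)
n*127 + 127 = -6*127 + 127 = -762 + 127 = -635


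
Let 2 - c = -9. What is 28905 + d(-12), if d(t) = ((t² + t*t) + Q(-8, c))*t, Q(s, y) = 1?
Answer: 25437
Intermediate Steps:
c = 11 (c = 2 - 1*(-9) = 2 + 9 = 11)
d(t) = t*(1 + 2*t²) (d(t) = ((t² + t*t) + 1)*t = ((t² + t²) + 1)*t = (2*t² + 1)*t = (1 + 2*t²)*t = t*(1 + 2*t²))
28905 + d(-12) = 28905 + (-12 + 2*(-12)³) = 28905 + (-12 + 2*(-1728)) = 28905 + (-12 - 3456) = 28905 - 3468 = 25437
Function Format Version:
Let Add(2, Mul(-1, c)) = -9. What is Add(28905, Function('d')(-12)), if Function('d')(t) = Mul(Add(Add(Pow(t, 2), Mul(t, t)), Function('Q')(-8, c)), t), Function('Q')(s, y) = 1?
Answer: 25437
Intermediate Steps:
c = 11 (c = Add(2, Mul(-1, -9)) = Add(2, 9) = 11)
Function('d')(t) = Mul(t, Add(1, Mul(2, Pow(t, 2)))) (Function('d')(t) = Mul(Add(Add(Pow(t, 2), Mul(t, t)), 1), t) = Mul(Add(Add(Pow(t, 2), Pow(t, 2)), 1), t) = Mul(Add(Mul(2, Pow(t, 2)), 1), t) = Mul(Add(1, Mul(2, Pow(t, 2))), t) = Mul(t, Add(1, Mul(2, Pow(t, 2)))))
Add(28905, Function('d')(-12)) = Add(28905, Add(-12, Mul(2, Pow(-12, 3)))) = Add(28905, Add(-12, Mul(2, -1728))) = Add(28905, Add(-12, -3456)) = Add(28905, -3468) = 25437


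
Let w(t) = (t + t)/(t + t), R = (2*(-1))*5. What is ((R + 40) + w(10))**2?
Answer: 961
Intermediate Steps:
R = -10 (R = -2*5 = -10)
w(t) = 1 (w(t) = (2*t)/((2*t)) = (2*t)*(1/(2*t)) = 1)
((R + 40) + w(10))**2 = ((-10 + 40) + 1)**2 = (30 + 1)**2 = 31**2 = 961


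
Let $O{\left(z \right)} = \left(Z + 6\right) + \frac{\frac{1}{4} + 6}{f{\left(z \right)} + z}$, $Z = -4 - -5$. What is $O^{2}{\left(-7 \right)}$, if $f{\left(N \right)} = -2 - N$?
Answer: $\frac{961}{64} \approx 15.016$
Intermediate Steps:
$Z = 1$ ($Z = -4 + 5 = 1$)
$O{\left(z \right)} = \frac{31}{8}$ ($O{\left(z \right)} = \left(1 + 6\right) + \frac{\frac{1}{4} + 6}{\left(-2 - z\right) + z} = 7 + \frac{\frac{1}{4} + 6}{-2} = 7 + \frac{25}{4} \left(- \frac{1}{2}\right) = 7 - \frac{25}{8} = \frac{31}{8}$)
$O^{2}{\left(-7 \right)} = \left(\frac{31}{8}\right)^{2} = \frac{961}{64}$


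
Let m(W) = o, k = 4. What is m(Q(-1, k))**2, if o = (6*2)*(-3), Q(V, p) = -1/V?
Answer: 1296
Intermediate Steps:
o = -36 (o = 12*(-3) = -36)
m(W) = -36
m(Q(-1, k))**2 = (-36)**2 = 1296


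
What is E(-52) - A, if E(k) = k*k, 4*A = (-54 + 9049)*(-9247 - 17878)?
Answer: 244000191/4 ≈ 6.1000e+7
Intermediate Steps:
A = -243989375/4 (A = ((-54 + 9049)*(-9247 - 17878))/4 = (8995*(-27125))/4 = (¼)*(-243989375) = -243989375/4 ≈ -6.0997e+7)
E(k) = k²
E(-52) - A = (-52)² - 1*(-243989375/4) = 2704 + 243989375/4 = 244000191/4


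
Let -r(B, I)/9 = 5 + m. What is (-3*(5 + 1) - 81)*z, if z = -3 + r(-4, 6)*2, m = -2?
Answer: 5643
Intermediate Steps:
r(B, I) = -27 (r(B, I) = -9*(5 - 2) = -9*3 = -27)
z = -57 (z = -3 - 27*2 = -3 - 54 = -57)
(-3*(5 + 1) - 81)*z = (-3*(5 + 1) - 81)*(-57) = (-3*6 - 81)*(-57) = (-18 - 81)*(-57) = -99*(-57) = 5643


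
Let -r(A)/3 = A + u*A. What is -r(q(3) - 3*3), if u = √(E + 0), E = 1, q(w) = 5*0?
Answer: -54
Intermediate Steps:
q(w) = 0
u = 1 (u = √(1 + 0) = √1 = 1)
r(A) = -6*A (r(A) = -3*(A + 1*A) = -3*(A + A) = -6*A)
-r(q(3) - 3*3) = -(-6)*(0 - 3*3) = -(-6)*(0 - 9) = -(-6)*(-9) = -1*54 = -54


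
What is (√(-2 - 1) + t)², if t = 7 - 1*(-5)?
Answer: (12 + I*√3)² ≈ 141.0 + 41.569*I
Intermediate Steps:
t = 12 (t = 7 + 5 = 12)
(√(-2 - 1) + t)² = (√(-2 - 1) + 12)² = (√(-3) + 12)² = (I*√3 + 12)² = (12 + I*√3)²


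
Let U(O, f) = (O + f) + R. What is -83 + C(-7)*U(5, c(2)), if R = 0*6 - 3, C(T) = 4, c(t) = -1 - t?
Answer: -87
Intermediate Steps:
R = -3 (R = 0 - 3 = -3)
U(O, f) = -3 + O + f (U(O, f) = (O + f) - 3 = -3 + O + f)
-83 + C(-7)*U(5, c(2)) = -83 + 4*(-3 + 5 + (-1 - 1*2)) = -83 + 4*(-3 + 5 + (-1 - 2)) = -83 + 4*(-3 + 5 - 3) = -83 + 4*(-1) = -83 - 4 = -87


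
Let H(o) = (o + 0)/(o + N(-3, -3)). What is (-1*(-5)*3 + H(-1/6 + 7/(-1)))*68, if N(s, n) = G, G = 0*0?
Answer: 1088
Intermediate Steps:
G = 0
N(s, n) = 0
H(o) = 1 (H(o) = (o + 0)/(o + 0) = o/o = 1)
(-1*(-5)*3 + H(-1/6 + 7/(-1)))*68 = (-1*(-5)*3 + 1)*68 = (5*3 + 1)*68 = (15 + 1)*68 = 16*68 = 1088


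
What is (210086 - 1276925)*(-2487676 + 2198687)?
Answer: 308304735771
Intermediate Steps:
(210086 - 1276925)*(-2487676 + 2198687) = -1066839*(-288989) = 308304735771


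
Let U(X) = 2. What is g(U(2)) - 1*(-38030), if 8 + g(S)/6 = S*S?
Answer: 38006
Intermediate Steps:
g(S) = -48 + 6*S² (g(S) = -48 + 6*(S*S) = -48 + 6*S²)
g(U(2)) - 1*(-38030) = (-48 + 6*2²) - 1*(-38030) = (-48 + 6*4) + 38030 = (-48 + 24) + 38030 = -24 + 38030 = 38006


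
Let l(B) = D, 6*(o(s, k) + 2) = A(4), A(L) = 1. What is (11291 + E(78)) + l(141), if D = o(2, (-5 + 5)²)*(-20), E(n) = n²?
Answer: 52235/3 ≈ 17412.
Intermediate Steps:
o(s, k) = -11/6 (o(s, k) = -2 + (⅙)*1 = -2 + ⅙ = -11/6)
D = 110/3 (D = -11/6*(-20) = 110/3 ≈ 36.667)
l(B) = 110/3
(11291 + E(78)) + l(141) = (11291 + 78²) + 110/3 = (11291 + 6084) + 110/3 = 17375 + 110/3 = 52235/3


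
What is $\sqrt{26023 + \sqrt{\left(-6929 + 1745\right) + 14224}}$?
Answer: $\sqrt{26023 + 4 \sqrt{565}} \approx 161.61$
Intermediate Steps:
$\sqrt{26023 + \sqrt{\left(-6929 + 1745\right) + 14224}} = \sqrt{26023 + \sqrt{-5184 + 14224}} = \sqrt{26023 + \sqrt{9040}} = \sqrt{26023 + 4 \sqrt{565}}$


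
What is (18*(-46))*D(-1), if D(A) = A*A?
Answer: -828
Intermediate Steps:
D(A) = A²
(18*(-46))*D(-1) = (18*(-46))*(-1)² = -828*1 = -828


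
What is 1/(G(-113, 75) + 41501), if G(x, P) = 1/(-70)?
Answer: 70/2905069 ≈ 2.4096e-5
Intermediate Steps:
G(x, P) = -1/70
1/(G(-113, 75) + 41501) = 1/(-1/70 + 41501) = 1/(2905069/70) = 70/2905069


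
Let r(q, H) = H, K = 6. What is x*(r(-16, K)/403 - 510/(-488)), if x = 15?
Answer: 1563435/98332 ≈ 15.900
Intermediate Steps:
x*(r(-16, K)/403 - 510/(-488)) = 15*(6/403 - 510/(-488)) = 15*(6*(1/403) - 510*(-1/488)) = 15*(6/403 + 255/244) = 15*(104229/98332) = 1563435/98332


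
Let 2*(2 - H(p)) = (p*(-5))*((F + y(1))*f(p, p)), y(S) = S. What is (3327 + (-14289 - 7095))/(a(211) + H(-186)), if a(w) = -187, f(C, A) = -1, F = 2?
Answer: -18057/1210 ≈ -14.923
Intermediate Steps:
H(p) = 2 - 15*p/2 (H(p) = 2 - p*(-5)*(2 + 1)*(-1)/2 = 2 - (-5*p)*3*(-1)/2 = 2 - (-5*p)*(-3)/2 = 2 - 15*p/2)
(3327 + (-14289 - 7095))/(a(211) + H(-186)) = (3327 + (-14289 - 7095))/(-187 + (2 - 15/2*(-186))) = (3327 - 21384)/(-187 + (2 + 1395)) = -18057/(-187 + 1397) = -18057/1210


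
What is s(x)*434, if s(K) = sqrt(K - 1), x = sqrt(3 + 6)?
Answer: 434*sqrt(2) ≈ 613.77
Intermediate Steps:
x = 3 (x = sqrt(9) = 3)
s(K) = sqrt(-1 + K)
s(x)*434 = sqrt(-1 + 3)*434 = sqrt(2)*434 = 434*sqrt(2)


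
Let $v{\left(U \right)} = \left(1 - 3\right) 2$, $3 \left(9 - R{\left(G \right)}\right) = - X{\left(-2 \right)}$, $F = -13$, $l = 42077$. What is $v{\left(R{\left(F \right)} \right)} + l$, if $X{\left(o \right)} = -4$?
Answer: $42073$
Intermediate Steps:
$R{\left(G \right)} = \frac{23}{3}$ ($R{\left(G \right)} = 9 - \frac{\left(-1\right) \left(-4\right)}{3} = 9 - \frac{4}{3} = \frac{23}{3}$)
$v{\left(U \right)} = -4$ ($v{\left(U \right)} = \left(-2\right) 2 = -4$)
$v{\left(R{\left(F \right)} \right)} + l = -4 + 42077 = 42073$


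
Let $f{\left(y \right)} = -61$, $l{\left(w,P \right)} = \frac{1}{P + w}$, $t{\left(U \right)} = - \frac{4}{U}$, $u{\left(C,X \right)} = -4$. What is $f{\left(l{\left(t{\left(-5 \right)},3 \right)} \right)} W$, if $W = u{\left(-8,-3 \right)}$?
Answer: $244$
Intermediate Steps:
$W = -4$
$f{\left(l{\left(t{\left(-5 \right)},3 \right)} \right)} W = \left(-61\right) \left(-4\right) = 244$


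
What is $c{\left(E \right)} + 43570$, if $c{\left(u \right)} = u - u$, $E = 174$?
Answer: $43570$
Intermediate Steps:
$c{\left(u \right)} = 0$
$c{\left(E \right)} + 43570 = 0 + 43570 = 43570$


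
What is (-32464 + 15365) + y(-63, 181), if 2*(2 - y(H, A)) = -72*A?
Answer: -10581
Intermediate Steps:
y(H, A) = 2 + 36*A (y(H, A) = 2 - (-36)*A = 2 + 36*A)
(-32464 + 15365) + y(-63, 181) = (-32464 + 15365) + (2 + 36*181) = -17099 + (2 + 6516) = -17099 + 6518 = -10581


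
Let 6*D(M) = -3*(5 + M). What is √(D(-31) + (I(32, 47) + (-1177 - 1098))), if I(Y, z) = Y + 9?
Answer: I*√2221 ≈ 47.128*I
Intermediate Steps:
D(M) = -5/2 - M/2 (D(M) = (-3*(5 + M))/6 = (-15 - 3*M)/6 = -5/2 - M/2)
I(Y, z) = 9 + Y
√(D(-31) + (I(32, 47) + (-1177 - 1098))) = √((-5/2 - ½*(-31)) + ((9 + 32) + (-1177 - 1098))) = √((-5/2 + 31/2) + (41 - 2275)) = √(13 - 2234) = √(-2221) = I*√2221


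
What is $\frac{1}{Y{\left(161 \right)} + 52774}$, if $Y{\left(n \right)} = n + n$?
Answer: $\frac{1}{53096} \approx 1.8834 \cdot 10^{-5}$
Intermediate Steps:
$Y{\left(n \right)} = 2 n$
$\frac{1}{Y{\left(161 \right)} + 52774} = \frac{1}{2 \cdot 161 + 52774} = \frac{1}{322 + 52774} = \frac{1}{53096}$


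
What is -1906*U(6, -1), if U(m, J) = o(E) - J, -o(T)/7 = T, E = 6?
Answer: 78146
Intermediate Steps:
o(T) = -7*T
U(m, J) = -42 - J (U(m, J) = -7*6 - J = -42 - J)
-1906*U(6, -1) = -1906*(-42 - 1*(-1)) = -1906*(-42 + 1) = -1906*(-41) = 78146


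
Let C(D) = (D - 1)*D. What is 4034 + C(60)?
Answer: 7574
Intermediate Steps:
C(D) = D*(-1 + D) (C(D) = (-1 + D)*D = D*(-1 + D))
4034 + C(60) = 4034 + 60*(-1 + 60) = 4034 + 60*59 = 4034 + 3540 = 7574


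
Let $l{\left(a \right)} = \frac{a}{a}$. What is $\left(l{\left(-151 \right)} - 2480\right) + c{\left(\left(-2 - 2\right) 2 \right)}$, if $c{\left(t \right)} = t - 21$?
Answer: $-2508$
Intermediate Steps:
$l{\left(a \right)} = 1$
$c{\left(t \right)} = -21 + t$
$\left(l{\left(-151 \right)} - 2480\right) + c{\left(\left(-2 - 2\right) 2 \right)} = \left(1 - 2480\right) - \left(21 - \left(-2 - 2\right) 2\right) = -2479 - 29 = -2508$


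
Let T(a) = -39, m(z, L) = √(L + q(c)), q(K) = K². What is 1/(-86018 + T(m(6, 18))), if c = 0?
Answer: -1/86057 ≈ -1.1620e-5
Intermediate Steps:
m(z, L) = √L (m(z, L) = √(L + 0²) = √(L + 0) = √L)
1/(-86018 + T(m(6, 18))) = 1/(-86018 - 39) = 1/(-86057) = -1/86057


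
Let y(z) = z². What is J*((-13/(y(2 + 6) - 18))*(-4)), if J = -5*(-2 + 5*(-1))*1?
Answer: 910/23 ≈ 39.565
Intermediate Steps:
J = 35 (J = -5*(-2 - 5)*1 = -5*(-7)*1 = 35*1 = 35)
J*((-13/(y(2 + 6) - 18))*(-4)) = 35*((-13/((2 + 6)² - 18))*(-4)) = 35*((-13/(8² - 18))*(-4)) = 35*((-13/(64 - 18))*(-4)) = 35*((-13/46)*(-4)) = 35*(((1/46)*(-13))*(-4)) = 35*(-13/46*(-4)) = 35*(26/23) = 910/23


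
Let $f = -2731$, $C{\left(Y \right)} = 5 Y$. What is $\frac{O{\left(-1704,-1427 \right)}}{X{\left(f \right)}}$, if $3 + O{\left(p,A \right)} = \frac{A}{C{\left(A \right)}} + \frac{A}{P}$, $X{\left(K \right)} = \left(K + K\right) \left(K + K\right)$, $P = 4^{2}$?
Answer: $- \frac{7359}{2386675520} \approx -3.0834 \cdot 10^{-6}$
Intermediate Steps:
$P = 16$
$X{\left(K \right)} = 4 K^{2}$ ($X{\left(K \right)} = 2 K 2 K = 4 K^{2}$)
$O{\left(p,A \right)} = - \frac{14}{5} + \frac{A}{16}$ ($O{\left(p,A \right)} = -3 + \left(\frac{A}{5 A} + \frac{A}{16}\right) = -3 + \left(A \frac{1}{5 A} + A \frac{1}{16}\right) = -3 + \left(\frac{1}{5} + \frac{A}{16}\right) = - \frac{14}{5} + \frac{A}{16}$)
$\frac{O{\left(-1704,-1427 \right)}}{X{\left(f \right)}} = \frac{- \frac{14}{5} + \frac{1}{16} \left(-1427\right)}{4 \left(-2731\right)^{2}} = \frac{- \frac{14}{5} - \frac{1427}{16}}{4 \cdot 7458361} = - \frac{7359}{80 \cdot 29833444} = \left(- \frac{7359}{80}\right) \frac{1}{29833444} = - \frac{7359}{2386675520}$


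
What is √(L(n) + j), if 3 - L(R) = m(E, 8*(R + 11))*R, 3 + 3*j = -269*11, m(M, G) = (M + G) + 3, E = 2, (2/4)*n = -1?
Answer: I*√7473/3 ≈ 28.815*I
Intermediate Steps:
n = -2 (n = 2*(-1) = -2)
m(M, G) = 3 + G + M (m(M, G) = (G + M) + 3 = 3 + G + M)
j = -2962/3 (j = -1 + (-269*11)/3 = -1 + (⅓)*(-2959) = -1 - 2959/3 = -2962/3 ≈ -987.33)
L(R) = 3 - R*(93 + 8*R) (L(R) = 3 - (3 + 8*(R + 11) + 2)*R = 3 - (3 + 8*(11 + R) + 2)*R = 3 - (3 + (88 + 8*R) + 2)*R = 3 - (93 + 8*R)*R = 3 - R*(93 + 8*R))
√(L(n) + j) = √((3 - 1*(-2)*(93 + 8*(-2))) - 2962/3) = √((3 - 1*(-2)*(93 - 16)) - 2962/3) = √((3 - 1*(-2)*77) - 2962/3) = √((3 + 154) - 2962/3) = √(157 - 2962/3) = √(-2491/3) = I*√7473/3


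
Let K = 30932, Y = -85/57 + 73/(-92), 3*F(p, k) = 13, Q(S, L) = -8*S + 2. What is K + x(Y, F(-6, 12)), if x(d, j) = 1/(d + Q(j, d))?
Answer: 1889788792/61095 ≈ 30932.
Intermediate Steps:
Q(S, L) = 2 - 8*S
F(p, k) = 13/3 (F(p, k) = (⅓)*13 = 13/3)
Y = -11981/5244 (Y = -85*1/57 + 73*(-1/92) = -85/57 - 73/92 = -11981/5244 ≈ -2.2847)
x(d, j) = 1/(2 + d - 8*j) (x(d, j) = 1/(d + (2 - 8*j)) = 1/(2 + d - 8*j))
K + x(Y, F(-6, 12)) = 30932 + 1/(2 - 11981/5244 - 8*13/3) = 30932 + 1/(2 - 11981/5244 - 104/3) = 30932 + 1/(-61095/1748) = 30932 - 1748/61095 = 1889788792/61095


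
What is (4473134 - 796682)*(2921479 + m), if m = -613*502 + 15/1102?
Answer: 5294744959413546/551 ≈ 9.6093e+12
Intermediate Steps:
m = -339114037/1102 (m = -307726 + 15*(1/1102) = -307726 + 15/1102 = -339114037/1102 ≈ -3.0773e+5)
(4473134 - 796682)*(2921479 + m) = (4473134 - 796682)*(2921479 - 339114037/1102) = 3676452*(2880355821/1102) = 5294744959413546/551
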